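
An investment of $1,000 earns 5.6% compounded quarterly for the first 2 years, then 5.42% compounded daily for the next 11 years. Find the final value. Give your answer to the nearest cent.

After 2 years at 5.6%: 1,000 × 1.117644383 ≈ 1,117.6444.
Then 11 years at 5.42%: 1,117.6444 × 1.815127546 ≈ 2,028.6671.

$2,028.67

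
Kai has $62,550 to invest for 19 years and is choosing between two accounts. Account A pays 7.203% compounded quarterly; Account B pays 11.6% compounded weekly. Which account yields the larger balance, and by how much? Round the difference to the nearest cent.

Account B, by $322,558.04

Account A growth factor: (1 + 0.0180075)^76 ≈ 3.882167754; balance ≈ 242,829.5930.
Account B growth factor: (1 + 0.116/52)^988 ≈ 9.03897101496; balance ≈ 565,387.6370.
Account B is larger by 322,558.0440.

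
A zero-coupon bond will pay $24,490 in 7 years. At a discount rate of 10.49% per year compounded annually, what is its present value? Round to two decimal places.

Annual rate = 10.49% = 0.1049; 7 periods.
P = 24,490/(1 + 0.1049)^7 ≈ 24,490/2.0102997332 ≈ 12,182.2630.

$12,182.26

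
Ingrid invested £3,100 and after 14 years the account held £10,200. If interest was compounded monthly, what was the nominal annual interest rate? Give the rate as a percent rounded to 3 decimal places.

8.537%

The 168-period growth factor is 10,200/3,100 = 3.29032.
r/12 = 3.29032^(1/168) − 1 ≈ 0.00711439, so r ≈ 12·0.00711439 = 8.53727%.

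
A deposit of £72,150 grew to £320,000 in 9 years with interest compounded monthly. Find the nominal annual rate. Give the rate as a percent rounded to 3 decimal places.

16.665%

(1 + r/12)^108 = 320,000/72,150 = 4.4352.
1 + r/12 = 4.4352^(1/108) ≈ 1.013888, so r/12 ≈ 0.0138879.
r ≈ 12·0.0138879 = 16.66548%.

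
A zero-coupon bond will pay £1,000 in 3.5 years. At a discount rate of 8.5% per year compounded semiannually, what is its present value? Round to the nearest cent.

Periodic rate = 8.5%/2 = 0.0425; 7 periods.
P = 1,000/(1 + 0.0425)^7 ≈ 1,000/1.33823519 ≈ 747.2528.

£747.25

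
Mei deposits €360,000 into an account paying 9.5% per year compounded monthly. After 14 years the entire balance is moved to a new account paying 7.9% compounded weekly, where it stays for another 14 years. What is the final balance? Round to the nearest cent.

After 14 years at 9.5%: 360,000 × 3.761293965765 ≈ 1,354,065.8277.
Then 14 years at 7.9%: 1,354,065.8277 × 3.019709743433 ≈ 4,088,885.7731.

€4,088,885.77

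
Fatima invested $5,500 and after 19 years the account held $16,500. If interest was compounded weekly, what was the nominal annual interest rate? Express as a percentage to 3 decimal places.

5.785%

(1 + r/52)^988 = 16,500/5,500 = 3.
1 + r/52 = 3^(1/988) ≈ 1.001113, so r/52 ≈ 0.00111257.
r ≈ 52·0.00111257 = 5.78539%.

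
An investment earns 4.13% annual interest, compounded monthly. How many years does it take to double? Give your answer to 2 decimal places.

16.81 years

(1 + 0.00344167)^(12t) = 2.
12t = ln 2 / ln(1 + 0.00344167) ≈ 0.69315/0.00343576 ≈ 201.7451.
t ≈ 16.8121.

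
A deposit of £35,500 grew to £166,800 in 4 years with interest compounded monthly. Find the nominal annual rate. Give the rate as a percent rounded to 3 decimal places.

The 48-period growth factor is 166,800/35,500 = 4.69859.
r/12 = 4.69859^(1/48) − 1 ≈ 0.0327598, so r ≈ 12·0.0327598 = 39.31177%.

39.312%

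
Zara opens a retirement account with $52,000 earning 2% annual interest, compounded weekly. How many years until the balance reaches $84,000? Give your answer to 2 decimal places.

(1 + 0.000384615)^(52t) = 84,000/52,000 = 1.6154.
52t·ln(1 + 0.000384615) = ln(1.6154); 52t = 0.47957/0.000384541 ≈ 1247.1298.
t ≈ 23.9833 years.

23.98 years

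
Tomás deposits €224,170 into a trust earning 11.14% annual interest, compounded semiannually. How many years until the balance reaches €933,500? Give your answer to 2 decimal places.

We need (1 + 0.0557)^(2t) = 4.1643, so 2t = ln 4.1643 / ln 1.0557 ≈ 26.3179.
t ≈ 26.3179/2 = 13.1589 years.

13.16 years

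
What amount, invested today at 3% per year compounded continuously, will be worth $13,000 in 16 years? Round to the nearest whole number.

$8,044

P = A·e^(−rt) = 13,000·e^(−0.48).
e^(−0.48) ≈ 0.61878339181, so P ≈ 8,044.1841.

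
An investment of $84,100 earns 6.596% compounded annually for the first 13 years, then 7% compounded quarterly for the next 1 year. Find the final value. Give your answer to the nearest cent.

$206,807.11

Phase 1: 84,100·(1 + 0.06596)^13 ≈ 192,942.4557.
Phase 2: 192,942.4557·(1 + 0.0175)^4 ≈ 206,807.1137.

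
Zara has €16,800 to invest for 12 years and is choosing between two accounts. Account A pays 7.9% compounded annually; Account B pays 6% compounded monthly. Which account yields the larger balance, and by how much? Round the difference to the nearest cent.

Account A, by €7,384.97

A: (1 + 0.079)^12 ≈ 2.490332499, so 16,800 × 2.490332499 ≈ 41,837.5860.
B: (1 + 0.005)^144 ≈ 2.0507508156, so 16,800 × 2.0507508156 ≈ 34,452.6137.
Difference ≈ 7,384.9723 in favor of A.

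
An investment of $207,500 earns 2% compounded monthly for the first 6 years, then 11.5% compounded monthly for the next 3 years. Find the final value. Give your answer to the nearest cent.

$329,767.81

After 6 years at 2%: 207,500 × 1.12738423264 ≈ 233,932.2283.
Then 3 years at 11.5%: 233,932.2283 × 1.40967243429 ≈ 329,767.8137.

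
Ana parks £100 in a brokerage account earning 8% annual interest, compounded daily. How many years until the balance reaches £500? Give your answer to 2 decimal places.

(1 + 0.000219178)^(365t) = 500/100 = 5.
365t·ln(1 + 0.000219178) = ln(5); 365t = 1.6094/0.000219154 ≈ 7343.8652.
t ≈ 20.1202 years.

20.12 years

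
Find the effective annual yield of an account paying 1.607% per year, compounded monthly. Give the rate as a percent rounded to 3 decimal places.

1.619%

EAR = (1 + 1.607%/12)^12 − 1 = (1 + 0.00133917)^12 − 1.
(1 + 0.00133917)^12 ≈ 1.016189, so EAR ≈ 1.61889%.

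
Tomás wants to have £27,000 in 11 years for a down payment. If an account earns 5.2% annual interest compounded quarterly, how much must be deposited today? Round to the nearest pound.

Growth factor = (1 + 0.013)^44 ≈ 1.7652881092.
P = 27,000/1.7652881092 ≈ 15,294.9538.

£15,295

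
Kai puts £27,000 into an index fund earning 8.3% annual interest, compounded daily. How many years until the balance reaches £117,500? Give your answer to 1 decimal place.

(1 + 0.000227397)^(365t) = 117,500/27,000 = 4.3519.
365t·ln(1 + 0.000227397) = ln(4.3519); 365t = 1.4706/0.000227371 ≈ 6467.8381.
t ≈ 17.7201 years.

17.7 years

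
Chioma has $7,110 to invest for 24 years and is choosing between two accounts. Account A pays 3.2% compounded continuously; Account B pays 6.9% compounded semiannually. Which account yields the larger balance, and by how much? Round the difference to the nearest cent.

Account B, by $20,893.49

A: e^(0.032·24) = e^0.768 ≈ 2.1554510379, so 7,110 × 2.1554510379 ≈ 15,325.2569.
B: (1 + 0.0345)^48 ≈ 5.0940565295, so 7,110 × 5.0940565295 ≈ 36,218.7419.
Difference ≈ 20,893.4850 in favor of B.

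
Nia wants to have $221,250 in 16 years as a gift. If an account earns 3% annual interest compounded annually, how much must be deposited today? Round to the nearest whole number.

Annual rate = 3% = 0.03; 16 periods.
P = 221,250/(1 + 0.03)^16 ≈ 221,250/1.6047064391 ≈ 137,875.6853.

$137,876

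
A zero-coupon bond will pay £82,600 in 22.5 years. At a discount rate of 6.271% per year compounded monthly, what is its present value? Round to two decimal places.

£20,220.74

Growth factor = (1 + 0.06271/12)^270 ≈ 4.0849154648.
P = 82,600/4.0849154648 ≈ 20,220.7367.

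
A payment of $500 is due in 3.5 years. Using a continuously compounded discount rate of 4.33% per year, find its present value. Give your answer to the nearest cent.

P = A·e^(−rt) = 500·e^(−0.15155).
e^(−0.15155) ≈ 0.859374912, so P ≈ 429.6875.

$429.69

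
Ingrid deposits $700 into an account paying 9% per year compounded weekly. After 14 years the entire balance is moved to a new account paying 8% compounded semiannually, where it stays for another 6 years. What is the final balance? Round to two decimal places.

$3,946.72

After 14 years at 9%: 700 × 3.521583942 ≈ 2,465.1088.
Then 6 years at 8%: 2,465.1088 × 1.601032219 ≈ 3,946.7185.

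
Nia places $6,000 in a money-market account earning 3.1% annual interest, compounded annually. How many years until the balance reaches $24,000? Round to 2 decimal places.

45.41 years

We need (1 + 0.031)^t = 4, so t = ln 4 / ln 1.031 ≈ 45.4088.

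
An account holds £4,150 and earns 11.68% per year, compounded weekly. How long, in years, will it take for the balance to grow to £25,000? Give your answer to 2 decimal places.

We need (1 + 0.00224615)^(52t) = 6.0241, so 52t = ln 6.0241 / ln 1.002246 ≈ 800.3831.
t ≈ 800.3831/52 = 15.3920 years.

15.39 years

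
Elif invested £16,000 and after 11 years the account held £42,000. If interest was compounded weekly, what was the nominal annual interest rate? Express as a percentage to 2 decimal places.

8.78%

The 572-period growth factor is 42,000/16,000 = 2.625.
r/52 = 2.625^(1/572) − 1 ≈ 0.00168863, so r ≈ 52·0.00168863 = 8.78087%.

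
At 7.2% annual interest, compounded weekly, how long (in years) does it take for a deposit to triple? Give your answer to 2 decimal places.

15.27 years

(1 + 0.00138462)^(52t) = 3.
52t = ln 3 / ln(1 + 0.00138462) ≈ 1.0986/0.00138366 ≈ 793.9914.
t ≈ 15.2691.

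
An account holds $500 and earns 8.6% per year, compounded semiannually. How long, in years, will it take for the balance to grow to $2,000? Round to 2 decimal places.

(1 + 0.043)^(2t) = 2,000/500 = 4.
2t·ln(1 + 0.043) = ln(4); 2t = 1.3863/0.0421012 ≈ 32.9277.
t ≈ 16.4638 years.

16.46 years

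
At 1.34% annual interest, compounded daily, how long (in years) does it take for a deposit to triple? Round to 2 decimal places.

(1 + 0.0000367123)^(365t) = 3.
365t = ln 3 / ln(1 + 0.0000367123) ≈ 1.0986/3.67117e-05 ≈ 29925.4363.
t ≈ 81.9875.

81.99 years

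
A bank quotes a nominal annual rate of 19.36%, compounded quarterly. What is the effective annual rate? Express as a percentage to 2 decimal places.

EAR = (1 + 19.36%/4)^4 − 1 = (1 + 0.0484)^4 − 1.
(1 + 0.0484)^4 ≈ 1.208114, so EAR ≈ 20.81144%.

20.81%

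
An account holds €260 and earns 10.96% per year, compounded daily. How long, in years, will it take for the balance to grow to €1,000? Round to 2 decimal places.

12.29 years

(1 + 0.000300274)^(365t) = 1,000/260 = 3.8462.
365t·ln(1 + 0.000300274) = ln(3.8462); 365t = 1.3471/0.000300229 ≈ 4486.8221.
t ≈ 12.2927 years.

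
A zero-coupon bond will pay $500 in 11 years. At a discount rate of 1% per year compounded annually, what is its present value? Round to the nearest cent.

Annual rate = 1% = 0.01; 11 periods.
P = 500/(1 + 0.01)^11 ≈ 500/1.11566835 ≈ 448.1619.

$448.16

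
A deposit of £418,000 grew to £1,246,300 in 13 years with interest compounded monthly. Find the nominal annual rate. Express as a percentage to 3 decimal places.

8.433%

(1 + r/12)^156 = 1,246,300/418,000 = 2.98158.
1 + r/12 = 2.98158^(1/156) ≈ 1.007027, so r/12 ≈ 0.00702748.
r ≈ 12·0.00702748 = 8.43298%.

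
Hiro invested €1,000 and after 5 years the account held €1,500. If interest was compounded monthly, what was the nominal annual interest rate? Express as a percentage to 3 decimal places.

8.137%

The 60-period growth factor is 1,500/1,000 = 1.5.
r/12 = 1.5^(1/60) − 1 ≈ 0.00678064, so r ≈ 12·0.00678064 = 8.13676%.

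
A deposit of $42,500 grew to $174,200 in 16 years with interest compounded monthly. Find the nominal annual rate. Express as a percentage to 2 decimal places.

8.85%

(1 + r/12)^192 = 174,200/42,500 = 4.09882.
1 + r/12 = 4.09882^(1/192) ≈ 1.007374, so r/12 ≈ 0.00737445.
r ≈ 12·0.00737445 = 8.84934%.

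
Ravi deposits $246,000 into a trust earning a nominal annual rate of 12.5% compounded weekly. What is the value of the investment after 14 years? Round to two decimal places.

$1,412,662.55

Periodic rate = 12.5%/52 = 0.00240385; periods = 52·14 = 728.
A = 246,000·(1 + 0.125/52)^728 ≈ 246,000·5.742530686548 ≈ 1,412,662.5489.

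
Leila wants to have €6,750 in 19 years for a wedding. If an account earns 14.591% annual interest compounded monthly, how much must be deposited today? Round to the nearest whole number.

€429

Periodic rate = 14.591%/12 = 0.0121592; 228 periods.
P = 6,750/(1 + 0.14591/12)^228 ≈ 6,750/15.73002052 ≈ 429.1158.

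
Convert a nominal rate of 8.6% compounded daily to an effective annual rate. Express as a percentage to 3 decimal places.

8.980%

One year is 365 periods at 0.000235616 each: (1 + 0.000235616)^365 ≈ 1.089795.
EAR = 1.089795 − 1 ≈ 8.97953%.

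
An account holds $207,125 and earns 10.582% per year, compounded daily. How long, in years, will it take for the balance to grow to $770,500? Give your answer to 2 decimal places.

12.42 years

(1 + 0.000289918)^(365t) = 770,500/207,125 = 3.72.
365t·ln(1 + 0.000289918) = ln(3.72); 365t = 1.3137/0.000289876 ≈ 4532.0003.
t ≈ 12.4164 years.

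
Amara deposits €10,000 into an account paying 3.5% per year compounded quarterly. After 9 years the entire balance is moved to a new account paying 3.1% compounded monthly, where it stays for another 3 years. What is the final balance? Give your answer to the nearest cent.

€15,015.68

Phase 1: 10,000·(1 + 0.00875)^36 ≈ 13,683.8315.
Phase 2: 13,683.8315·(1 + 0.031/12)^36 ≈ 15,015.6807.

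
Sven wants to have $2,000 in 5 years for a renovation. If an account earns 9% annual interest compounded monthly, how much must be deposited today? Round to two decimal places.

Periodic rate = 9%/12 = 0.0075; 60 periods.
P = 2,000/(1 + 0.0075)^60 ≈ 2,000/1.565681027 ≈ 1,277.3994.

$1,277.40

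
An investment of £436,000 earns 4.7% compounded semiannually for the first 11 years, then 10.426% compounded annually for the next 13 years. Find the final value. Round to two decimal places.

Phase 1: 436,000·(1 + 0.0235)^22 ≈ 726,807.0365.
Phase 2: 726,807.0365·(1 + 0.10426)^13 ≈ 2,638,435.9406.

£2,638,435.94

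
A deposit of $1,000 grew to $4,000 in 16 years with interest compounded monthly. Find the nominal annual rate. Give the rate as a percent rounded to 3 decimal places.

8.696%

The 192-period growth factor is 4,000/1,000 = 4.
r/12 = 4^(1/192) − 1 ≈ 0.00724641, so r ≈ 12·0.00724641 = 8.69569%.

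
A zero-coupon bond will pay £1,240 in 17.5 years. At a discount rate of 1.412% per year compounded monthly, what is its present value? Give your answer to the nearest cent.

£968.66

Periodic rate = 1.412%/12 = 0.00117667; 210 periods.
P = 1,240/(1 + 0.01412/12)^210 ≈ 1,240/1.280121169 ≈ 968.6583.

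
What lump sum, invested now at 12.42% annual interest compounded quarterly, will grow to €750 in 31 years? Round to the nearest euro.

€17

Growth factor = (1 + 0.03105)^124 ≈ 44.3288124.
P = 750/44.3288124 ≈ 16.9190.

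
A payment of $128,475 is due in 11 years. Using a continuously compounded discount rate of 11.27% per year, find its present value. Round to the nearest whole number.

P = A·e^(−rt) = 128,475·e^(−1.2397).
e^(−1.2397) ≈ 0.289471046228, so P ≈ 37,189.7927.

$37,190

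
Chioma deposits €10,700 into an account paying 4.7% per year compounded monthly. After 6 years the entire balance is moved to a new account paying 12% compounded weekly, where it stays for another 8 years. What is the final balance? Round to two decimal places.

€36,987.76

After 6 years at 4.7%: 10,700 × 1.3250486659 ≈ 14,178.0207.
Then 8 years at 12%: 14,178.0207 × 2.6088095571 ≈ 36,987.7560.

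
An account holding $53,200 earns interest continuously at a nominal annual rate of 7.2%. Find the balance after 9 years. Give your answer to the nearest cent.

A = P·e^(rt) = 53,200·e^(0.072·9) = 53,200·e^0.648.
e^0.648 ≈ 1.91171357588, so A ≈ 101,703.1622.

$101,703.16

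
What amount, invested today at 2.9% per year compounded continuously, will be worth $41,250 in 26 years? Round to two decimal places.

$19,407.34

P = A·e^(−rt) = 41,250·e^(−0.754).
e^(−0.754) ≈ 0.47048086043, so P ≈ 19,407.3355.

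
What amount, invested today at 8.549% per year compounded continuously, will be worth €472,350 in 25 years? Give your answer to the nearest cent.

€55,727.30

P = A·e^(−rt) = 472,350·e^(−2.13725).
e^(−2.13725) ≈ 0.117978839131, so P ≈ 55,727.3047.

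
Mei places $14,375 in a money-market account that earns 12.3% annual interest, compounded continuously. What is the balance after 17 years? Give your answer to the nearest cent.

A = P·e^(rt) = 14,375·e^(0.123·17) = 14,375·e^2.091.
e^2.091 ≈ 8.09300412327, so A ≈ 116,336.9343.

$116,336.93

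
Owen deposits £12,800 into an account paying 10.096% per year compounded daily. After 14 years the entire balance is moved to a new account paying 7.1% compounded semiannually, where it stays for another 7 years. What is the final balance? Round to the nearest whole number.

Phase 1: 12,800·(1 + 0.10096/365)^5110 ≈ 52,598.6117.
Phase 2: 52,598.6117·(1 + 0.0355)^14 ≈ 85,718.7298.

£85,719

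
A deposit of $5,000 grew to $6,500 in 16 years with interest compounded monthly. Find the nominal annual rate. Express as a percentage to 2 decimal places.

1.64%

The 192-period growth factor is 6,500/5,000 = 1.3.
r/12 = 1.3^(1/192) − 1 ≈ 0.00136741, so r ≈ 12·0.00136741 = 1.64090%.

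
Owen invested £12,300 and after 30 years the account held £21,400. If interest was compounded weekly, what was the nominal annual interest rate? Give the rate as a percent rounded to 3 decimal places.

1.846%

(1 + r/52)^1560 = 21,400/12,300 = 1.73984.
1 + r/52 = 1.73984^(1/1560) ≈ 1.000355, so r/52 ≈ 0.000355058.
r ≈ 52·0.000355058 = 1.84630%.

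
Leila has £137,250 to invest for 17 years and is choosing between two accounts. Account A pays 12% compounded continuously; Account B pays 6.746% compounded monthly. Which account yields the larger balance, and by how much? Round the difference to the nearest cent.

A: e^(0.12·17) = e^2.04 ≈ 7.690609198879, so 137,250 × 7.690609198879 ≈ 1,055,536.1125.
B: (1 + 0.06746/12)^204 ≈ 3.13807172337, so 137,250 × 3.13807172337 ≈ 430,700.3440.
Difference ≈ 624,835.7685 in favor of A.

Account A, by £624,835.77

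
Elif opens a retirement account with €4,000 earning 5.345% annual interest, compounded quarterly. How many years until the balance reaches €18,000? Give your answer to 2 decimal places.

(1 + 0.0133625)^(4t) = 18,000/4,000 = 4.5.
4t·ln(1 + 0.0133625) = ln(4.5); 4t = 1.5041/0.013274 ≈ 113.3100.
t ≈ 28.3275 years.

28.33 years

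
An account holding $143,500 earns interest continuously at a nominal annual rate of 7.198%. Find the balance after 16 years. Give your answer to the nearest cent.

$453,962.70

A = P·e^(rt) = 143,500·e^(0.07198·16) = 143,500·e^1.15168.
e^1.15168 ≈ 3.16350313312, so A ≈ 453,962.6996.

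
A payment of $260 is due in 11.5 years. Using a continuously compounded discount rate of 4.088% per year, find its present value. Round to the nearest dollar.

P = A·e^(−rt) = 260·e^(−0.47012).
e^(−0.47012) ≈ 0.624927273, so P ≈ 162.4811.

$162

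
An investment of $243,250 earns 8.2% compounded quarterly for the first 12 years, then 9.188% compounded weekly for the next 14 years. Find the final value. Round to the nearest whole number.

$2,329,303

Phase 1: 243,250·(1 + 0.0205)^48 ≈ 644,283.9067.
Phase 2: 644,283.9067·(1 + 0.09188/52)^728 ≈ 2,329,303.0940.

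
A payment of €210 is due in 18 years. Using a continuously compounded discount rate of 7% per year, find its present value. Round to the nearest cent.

P = A·e^(−rt) = 210·e^(−1.26).
e^(−1.26) ≈ 0.283654026, so P ≈ 59.5673.

€59.57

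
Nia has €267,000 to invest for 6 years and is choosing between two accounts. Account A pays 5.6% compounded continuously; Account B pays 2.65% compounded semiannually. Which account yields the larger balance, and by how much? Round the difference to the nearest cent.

A: e^(0.056·6) = e^0.336 ≈ 1.39933902481, so 267,000 × 1.39933902481 ≈ 373,623.5196.
B: (1 + 0.01325)^12 ≈ 1.17111447518, so 267,000 × 1.17111447518 ≈ 312,687.5649.
Difference ≈ 60,935.9548 in favor of A.

Account A, by €60,935.95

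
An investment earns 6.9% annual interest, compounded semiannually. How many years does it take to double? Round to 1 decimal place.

(1 + 0.0345)^(2t) = 2.
2t = ln 2 / ln(1 + 0.0345) ≈ 0.69315/0.0339182 ≈ 20.4358.
t ≈ 10.2179.

10.2 years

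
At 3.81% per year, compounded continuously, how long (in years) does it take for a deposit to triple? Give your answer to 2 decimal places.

e^(0.0381t) = 3, so 0.0381t = ln 3 ≈ 1.0986.
t ≈ 1.0986/0.0381 ≈ 28.8350.

28.83 years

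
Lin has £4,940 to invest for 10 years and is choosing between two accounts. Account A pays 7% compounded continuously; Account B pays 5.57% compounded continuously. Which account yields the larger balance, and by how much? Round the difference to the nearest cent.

Account A growth factor: e^(0.07·10) = e^0.7 ≈ 2.013752707; balance ≈ 9,947.9384.
Account B growth factor: e^(0.0557·10) = e^0.557 ≈ 1.745428353; balance ≈ 8,622.4161.
Account A is larger by 1,325.5223.

Account A, by £1,325.52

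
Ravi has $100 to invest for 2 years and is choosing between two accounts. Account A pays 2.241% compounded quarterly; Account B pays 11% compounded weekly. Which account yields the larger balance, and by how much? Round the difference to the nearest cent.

Account B, by $20.01

A: (1 + 0.0056025)^8 ≈ 1.04570878, so 100 × 1.04570878 ≈ 104.5709.
B: (1 + 0.11/52)^104 ≈ 1.24578722, so 100 × 1.24578722 ≈ 124.5787.
Difference ≈ 20.0078 in favor of B.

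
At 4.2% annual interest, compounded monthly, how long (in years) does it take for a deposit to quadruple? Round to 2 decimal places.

33.06 years

(1 + 0.0035)^(12t) = 4.
12t = ln 4 / ln(1 + 0.0035) ≈ 1.3863/0.00349389 ≈ 396.7768.
t ≈ 33.0647.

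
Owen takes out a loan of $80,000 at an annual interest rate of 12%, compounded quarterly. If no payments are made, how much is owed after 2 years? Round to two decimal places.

Growth factor = (1 + 0.03)^8 ≈ 1.26677008139.
A ≈ 80,000 × 1.26677008139 ≈ 101,341.6065.

$101,341.61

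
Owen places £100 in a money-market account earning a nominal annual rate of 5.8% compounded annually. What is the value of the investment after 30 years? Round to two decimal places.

Annual rate = 5.8% = 0.058; years = 30.
A = 100·(1 + 0.058)^30 ≈ 100·5.42712758 ≈ 542.7128.

£542.71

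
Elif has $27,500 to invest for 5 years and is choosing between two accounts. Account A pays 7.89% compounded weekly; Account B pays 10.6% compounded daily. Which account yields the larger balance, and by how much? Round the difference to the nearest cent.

Account A growth factor: (1 + 0.0789/52)^260 ≈ 1.4831986616; balance ≈ 40,787.9632.
Account B growth factor: (1 + 0.106/365)^1825 ≈ 1.698801591; balance ≈ 46,717.0438.
Account B is larger by 5,929.0806.

Account B, by $5,929.08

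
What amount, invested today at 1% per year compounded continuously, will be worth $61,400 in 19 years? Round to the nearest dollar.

$50,775

P = A·e^(−rt) = 61,400·e^(−0.19).
e^(−0.19) ≈ 0.82695913394, so P ≈ 50,775.2908.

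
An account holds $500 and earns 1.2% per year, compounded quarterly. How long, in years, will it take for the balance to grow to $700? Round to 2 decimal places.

28.08 years

(1 + 0.003)^(4t) = 700/500 = 1.4.
4t·ln(1 + 0.003) = ln(1.4); 4t = 0.33647/0.00299551 ≈ 112.3256.
t ≈ 28.0814 years.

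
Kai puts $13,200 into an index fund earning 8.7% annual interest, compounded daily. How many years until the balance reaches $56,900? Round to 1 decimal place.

(1 + 0.000238356)^(365t) = 56,900/13,200 = 4.3106.
365t·ln(1 + 0.000238356) = ln(4.3106); 365t = 1.4611/0.000238328 ≈ 6130.5427.
t ≈ 16.7960 years.

16.8 years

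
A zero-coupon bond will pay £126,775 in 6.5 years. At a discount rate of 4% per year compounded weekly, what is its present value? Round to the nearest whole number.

Periodic rate = 4%/52 = 0.000769231; 338 periods.
P = 126,775/(1 + 0.04/52)^338 ≈ 126,775/1.29680046661 ≈ 97,759.8353.

£97,760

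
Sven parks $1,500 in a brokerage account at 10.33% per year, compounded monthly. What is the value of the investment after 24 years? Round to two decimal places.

Periodic rate = 10.33%/12 = 0.00860833; periods = 12·24 = 288.
A = 1,500·(1 + 0.1033/12)^288 ≈ 1,500·11.805788433 ≈ 17,708.6826.

$17,708.68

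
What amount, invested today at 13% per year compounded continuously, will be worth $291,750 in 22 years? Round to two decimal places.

$16,708.16

P = A·e^(−rt) = 291,750·e^(−2.86).
e^(−2.86) ≈ 0.0572687602655, so P ≈ 16,708.1608.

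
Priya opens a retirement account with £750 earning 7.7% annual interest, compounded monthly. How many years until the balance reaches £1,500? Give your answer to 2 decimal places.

9.03 years

(1 + 0.00641667)^(12t) = 1,500/750 = 2.
12t·ln(1 + 0.00641667) = ln(2); 12t = 0.69315/0.00639617 ≈ 108.3691.
t ≈ 9.0308 years.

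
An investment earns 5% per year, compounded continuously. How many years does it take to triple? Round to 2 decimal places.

21.97 years

e^(0.05t) = 3, so 0.05t = ln 3 ≈ 1.0986.
t ≈ 1.0986/0.05 ≈ 21.9722.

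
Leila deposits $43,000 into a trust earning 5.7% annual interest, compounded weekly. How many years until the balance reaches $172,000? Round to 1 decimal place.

24.3 years

We need (1 + 0.00109615)^(52t) = 4, so 52t = ln 4 / ln 1.001096 ≈ 1265.3826.
t ≈ 1265.3826/52 = 24.3343 years.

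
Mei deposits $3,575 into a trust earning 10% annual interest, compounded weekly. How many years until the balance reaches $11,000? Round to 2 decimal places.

11.25 years

(1 + 0.00192308)^(52t) = 11,000/3,575 = 3.0769.
52t·ln(1 + 0.00192308) = ln(3.0769); 52t = 1.1239/0.00192123 ≈ 585.0054.
t ≈ 11.2501 years.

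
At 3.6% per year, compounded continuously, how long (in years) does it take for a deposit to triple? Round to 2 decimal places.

30.52 years

e^(0.036t) = 3, so 0.036t = ln 3 ≈ 1.0986.
t ≈ 1.0986/0.036 ≈ 30.5170.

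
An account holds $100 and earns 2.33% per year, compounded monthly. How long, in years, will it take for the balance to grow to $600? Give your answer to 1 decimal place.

(1 + 0.00194167)^(12t) = 600/100 = 6.
12t·ln(1 + 0.00194167) = ln(6); 12t = 1.7918/0.00193978 ≈ 923.6902.
t ≈ 76.9742 years.

77.0 years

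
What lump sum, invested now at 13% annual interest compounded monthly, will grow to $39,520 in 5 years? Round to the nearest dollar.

Growth factor = (1 + 0.13/12)^60 ≈ 1.9088565351.
P = 39,520/1.9088565351 ≈ 20,703.4941.

$20,703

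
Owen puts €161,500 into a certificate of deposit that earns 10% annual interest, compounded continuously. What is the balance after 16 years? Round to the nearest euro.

€799,915

A = P·e^(rt) = 161,500·e^(0.1·16) = 161,500·e^1.6.
e^1.6 ≈ 4.9530324244, so A ≈ 799,914.7365.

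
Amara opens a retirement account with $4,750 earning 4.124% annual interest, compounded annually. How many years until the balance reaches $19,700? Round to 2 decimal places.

35.20 years

We need (1 + 0.04124)^t = 4.1474, so t = ln 4.1474 / ln 1.04124 ≈ 35.1990.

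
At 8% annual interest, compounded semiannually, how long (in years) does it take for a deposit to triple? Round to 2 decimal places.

(1 + 0.04)^(2t) = 3.
2t = ln 3 / ln(1 + 0.04) ≈ 1.0986/0.0392207 ≈ 28.0110.
t ≈ 14.0055.

14.01 years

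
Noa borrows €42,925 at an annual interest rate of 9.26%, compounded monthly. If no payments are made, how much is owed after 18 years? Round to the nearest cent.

€225,846.65

Periodic rate = 9.26%/12 = 0.00771667; periods = 12·18 = 216.
A = 42,925·(1 + 0.0926/12)^216 ≈ 42,925·5.26142458632 ≈ 225,846.6504.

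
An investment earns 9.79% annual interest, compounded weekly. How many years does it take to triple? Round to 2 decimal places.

(1 + 0.00188269)^(52t) = 3.
52t = ln 3 / ln(1 + 0.00188269) ≈ 1.0986/0.00188092 ≈ 584.0817.
t ≈ 11.2323.

11.23 years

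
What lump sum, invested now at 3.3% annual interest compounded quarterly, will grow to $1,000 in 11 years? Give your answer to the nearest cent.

$696.62

Growth factor = (1 + 0.00825)^44 ≈ 1.43549654.
P = 1,000/1.43549654 ≈ 696.6231.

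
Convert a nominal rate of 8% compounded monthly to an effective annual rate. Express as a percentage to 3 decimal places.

One year is 12 periods at 0.00666667 each: (1 + 0.00666667)^12 ≈ 1.083.
EAR = 1.083 − 1 ≈ 8.29995%.

8.300%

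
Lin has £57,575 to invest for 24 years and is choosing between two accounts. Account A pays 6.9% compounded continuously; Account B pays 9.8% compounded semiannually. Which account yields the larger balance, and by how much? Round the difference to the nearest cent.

A: e^(0.069·24) = e^1.656 ≈ 5.23831561951, so 57,575 × 5.23831561951 ≈ 301,596.0218.
B: (1 + 0.049)^48 ≈ 9.93627112424, so 57,575 × 9.93627112424 ≈ 572,080.8100.
Difference ≈ 270,484.7882 in favor of B.

Account B, by £270,484.79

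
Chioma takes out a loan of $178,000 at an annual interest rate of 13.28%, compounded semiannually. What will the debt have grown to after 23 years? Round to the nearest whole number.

Periodic rate = 13.28%/2 = 0.0664; periods = 2·23 = 46.
A = 178,000·(1 + 0.0664)^46 ≈ 178,000·19.24537042849 ≈ 3,425,675.9363.

$3,425,676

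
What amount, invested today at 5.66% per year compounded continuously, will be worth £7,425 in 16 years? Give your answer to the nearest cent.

£3,001.92

P = A·e^(−rt) = 7,425·e^(−0.9056).
e^(−0.9056) ≈ 0.4042992328, so P ≈ 3,001.9218.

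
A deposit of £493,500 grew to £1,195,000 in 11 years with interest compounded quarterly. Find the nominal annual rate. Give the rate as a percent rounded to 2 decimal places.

8.12%

(1 + r/4)^44 = 1,195,000/493,500 = 2.42148.
1 + r/4 = 2.42148^(1/44) ≈ 1.020303, so r/4 ≈ 0.0203029.
r ≈ 4·0.0203029 = 8.12115%.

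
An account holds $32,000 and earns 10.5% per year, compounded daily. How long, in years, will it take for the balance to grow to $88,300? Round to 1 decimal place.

9.7 years

We need (1 + 0.000287671)^(365t) = 2.7594, so 365t = ln 2.7594 / ln 1.000288 ≈ 3528.8554.
t ≈ 3528.8554/365 = 9.6681 years.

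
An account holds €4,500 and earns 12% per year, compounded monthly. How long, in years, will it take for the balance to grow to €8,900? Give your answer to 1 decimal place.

(1 + 0.01)^(12t) = 8,900/4,500 = 1.9778.
12t·ln(1 + 0.01) = ln(1.9778); 12t = 0.68197/0.00995033 ≈ 68.5378.
t ≈ 5.7115 years.

5.7 years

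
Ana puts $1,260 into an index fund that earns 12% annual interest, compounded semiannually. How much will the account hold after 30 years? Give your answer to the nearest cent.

$41,564.49

Periodic rate = 12%/2 = 0.06; periods = 2·30 = 60.
A = 1,260·(1 + 0.06)^60 ≈ 1,260·32.987690853 ≈ 41,564.4905.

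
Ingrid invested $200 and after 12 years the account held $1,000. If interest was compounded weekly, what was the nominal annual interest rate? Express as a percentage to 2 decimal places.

13.43%

The 624-period growth factor is 1,000/200 = 5.
r/52 = 5^(1/624) − 1 ≈ 0.00258256, so r ≈ 52·0.00258256 = 13.42929%.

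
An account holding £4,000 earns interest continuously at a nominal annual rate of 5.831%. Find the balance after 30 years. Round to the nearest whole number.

£23,002

A = P·e^(rt) = 4,000·e^(0.05831·30) = 4,000·e^1.7493.
e^1.7493 ≈ 5.7505758637, so A ≈ 23,002.3035.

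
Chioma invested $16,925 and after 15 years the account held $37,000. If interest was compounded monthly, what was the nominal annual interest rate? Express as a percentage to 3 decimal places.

5.226%

The 180-period growth factor is 37,000/16,925 = 2.18612.
r/12 = 2.18612^(1/180) − 1 ≈ 0.0043546, so r ≈ 12·0.0043546 = 5.22552%.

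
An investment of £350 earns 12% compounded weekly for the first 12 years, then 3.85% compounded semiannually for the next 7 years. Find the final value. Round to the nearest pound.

£1,926

After 12 years at 12%: 350 × 4.213699544 ≈ 1,474.7948.
Then 7 years at 3.85%: 1,474.7948 × 1.305960621 ≈ 1,926.0240.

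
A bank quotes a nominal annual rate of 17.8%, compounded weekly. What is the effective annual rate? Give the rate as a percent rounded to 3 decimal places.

One year is 52 periods at 0.00342308 each: (1 + 0.00342308)^52 ≈ 1.194462.
EAR = 1.194462 − 1 ≈ 19.44622%.

19.446%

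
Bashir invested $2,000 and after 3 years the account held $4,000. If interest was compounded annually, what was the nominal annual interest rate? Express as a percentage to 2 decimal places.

(1 + r)^3 = 4,000/2,000 = 2.
1 + r = 2^(1/3) ≈ 1.259921, so r ≈ 0.259921.
r ≈ 25.99210%.

25.99%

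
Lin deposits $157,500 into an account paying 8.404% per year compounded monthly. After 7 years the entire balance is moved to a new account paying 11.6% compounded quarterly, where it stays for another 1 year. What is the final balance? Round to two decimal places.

Phase 1: 157,500·(1 + 0.08404/12)^84 ≈ 283,058.9176.
Phase 2: 283,058.9176·(1 + 0.029)^4 ≈ 317,349.8816.

$317,349.88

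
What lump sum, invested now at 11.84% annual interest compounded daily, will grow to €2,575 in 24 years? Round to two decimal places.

Periodic rate = 11.84%/365 = 0.000324384; 8760 periods.
P = 2,575/(1 + 0.1184/365)^8760 ≈ 2,575/17.13527519 ≈ 150.2748.

€150.27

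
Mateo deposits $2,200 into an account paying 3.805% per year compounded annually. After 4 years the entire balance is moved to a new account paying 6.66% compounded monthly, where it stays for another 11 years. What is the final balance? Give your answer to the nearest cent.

Phase 1: 2,200·(1 + 0.03805)^4 ≈ 2,554.4404.
Phase 2: 2,554.4404·(1 + 0.00555)^132 ≈ 5,303.7160.

$5,303.72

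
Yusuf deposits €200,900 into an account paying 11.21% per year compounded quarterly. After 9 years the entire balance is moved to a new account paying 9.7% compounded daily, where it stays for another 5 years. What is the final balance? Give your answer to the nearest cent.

€882,504.89

After 9 years at 11.21%: 200,900 × 2.70478246352 ≈ 543,390.7969.
Then 5 years at 9.7%: 543,390.7969 × 1.62407036046 ≈ 882,504.8874.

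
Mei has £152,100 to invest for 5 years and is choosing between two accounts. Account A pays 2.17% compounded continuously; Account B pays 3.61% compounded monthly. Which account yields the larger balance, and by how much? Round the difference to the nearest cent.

Account B, by £12,607.07

Account A growth factor: e^(0.0217·5) = e^0.1085 ≈ 1.11460490854; balance ≈ 169,531.4066.
Account B growth factor: (1 + 0.0361/12)^60 ≈ 1.19749160663; balance ≈ 182,138.4734.
Account B is larger by 12,607.0668.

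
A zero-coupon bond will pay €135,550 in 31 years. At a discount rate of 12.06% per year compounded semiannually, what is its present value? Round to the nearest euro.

€3,593

Growth factor = (1 + 0.0603)^62 ≈ 37.7210008422.
P = 135,550/37.7210008422 ≈ 3,593.4890.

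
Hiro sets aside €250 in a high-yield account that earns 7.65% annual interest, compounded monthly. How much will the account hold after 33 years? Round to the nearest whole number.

€3,096

Growth factor = (1 + 0.006375)^396 ≈ 12.38501399.
A ≈ 250 × 12.38501399 ≈ 3,096.2535.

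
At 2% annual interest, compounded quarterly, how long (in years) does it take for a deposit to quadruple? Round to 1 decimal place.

(1 + 0.005)^(4t) = 4.
4t = ln 4 / ln(1 + 0.005) ≈ 1.3863/0.00498754 ≈ 277.9514.
t ≈ 69.4879.

69.5 years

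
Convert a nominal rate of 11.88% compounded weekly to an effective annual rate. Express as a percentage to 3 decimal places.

12.599%

EAR = (1 + 11.88%/52)^52 − 1 = (1 + 0.00228462)^52 − 1.
(1 + 0.00228462)^52 ≈ 1.125992, so EAR ≈ 12.59921%.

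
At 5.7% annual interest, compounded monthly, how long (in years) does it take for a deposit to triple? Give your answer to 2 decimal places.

(1 + 0.00475)^(12t) = 3.
12t = ln 3 / ln(1 + 0.00475) ≈ 1.0986/0.00473875 ≈ 231.8357.
t ≈ 19.3196.

19.32 years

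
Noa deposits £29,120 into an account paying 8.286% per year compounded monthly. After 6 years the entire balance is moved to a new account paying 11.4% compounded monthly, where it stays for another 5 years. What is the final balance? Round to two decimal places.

£84,283.50

After 6 years at 8.286%: 29,120 × 1.641238953 ≈ 47,792.8783.
Then 5 years at 11.4%: 47,792.8783 × 1.7635159695 ≈ 84,283.5041.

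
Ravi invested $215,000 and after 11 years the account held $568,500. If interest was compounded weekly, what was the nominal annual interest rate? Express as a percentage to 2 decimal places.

8.85%

(1 + r/52)^572 = 568,500/215,000 = 2.64419.
1 + r/52 = 2.64419^(1/572) ≈ 1.001701, so r/52 ≈ 0.00170138.
r ≈ 52·0.00170138 = 8.84718%.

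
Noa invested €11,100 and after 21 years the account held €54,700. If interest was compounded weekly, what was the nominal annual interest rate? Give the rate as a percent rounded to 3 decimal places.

7.600%

(1 + r/52)^1092 = 54,700/11,100 = 4.92793.
1 + r/52 = 4.92793^(1/1092) ≈ 1.001462, so r/52 ≈ 0.00146162.
r ≈ 52·0.00146162 = 7.60040%.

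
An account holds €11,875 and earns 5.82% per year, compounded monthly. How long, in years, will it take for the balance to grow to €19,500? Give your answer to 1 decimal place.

(1 + 0.00485)^(12t) = 19,500/11,875 = 1.6421.
12t·ln(1 + 0.00485) = ln(1.6421); 12t = 0.49598/0.00483828 ≈ 102.5115.
t ≈ 8.5426 years.

8.5 years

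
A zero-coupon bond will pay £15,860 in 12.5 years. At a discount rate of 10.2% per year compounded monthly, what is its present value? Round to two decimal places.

£4,455.72

Growth factor = (1 + 0.0085)^150 ≈ 3.5594703718.
P = 15,860/3.5594703718 ≈ 4,455.7191.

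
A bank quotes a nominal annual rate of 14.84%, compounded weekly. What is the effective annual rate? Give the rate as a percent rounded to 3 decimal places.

15.973%

One year is 52 periods at 0.00285385 each: (1 + 0.00285385)^52 ≈ 1.159732.
EAR = 1.159732 − 1 ≈ 15.97317%.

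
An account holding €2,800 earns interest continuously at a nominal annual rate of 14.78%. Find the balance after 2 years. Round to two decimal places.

A = P·e^(rt) = 2,800·e^(0.1478·2) = 2,800·e^0.2956.
e^0.2956 ≈ 1.343932476, so A ≈ 3,763.0109.

€3,763.01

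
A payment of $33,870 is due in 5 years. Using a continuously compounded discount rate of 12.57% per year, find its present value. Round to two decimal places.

P = A·e^(−rt) = 33,870·e^(−0.6285).
e^(−0.6285) ≈ 0.53339128817, so P ≈ 18,065.9629.

$18,065.96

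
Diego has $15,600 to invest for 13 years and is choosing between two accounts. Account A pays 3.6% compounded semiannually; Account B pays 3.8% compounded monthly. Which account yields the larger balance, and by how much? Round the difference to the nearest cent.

Account A growth factor: (1 + 0.018)^26 ≈ 1.5901651382; balance ≈ 24,806.5762.
Account B growth factor: (1 + 0.038/12)^156 ≈ 1.6375798991; balance ≈ 25,546.2464.
Account B is larger by 739.6703.

Account B, by $739.67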